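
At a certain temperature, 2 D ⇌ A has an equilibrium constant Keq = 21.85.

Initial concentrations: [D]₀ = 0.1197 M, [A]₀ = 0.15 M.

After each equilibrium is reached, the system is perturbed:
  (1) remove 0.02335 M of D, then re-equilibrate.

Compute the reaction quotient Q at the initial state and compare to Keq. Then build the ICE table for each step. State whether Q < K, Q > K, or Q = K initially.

Q₀ = 10.47 vs Keq = 21.85 ⇒ Q<K, forward
Step 1:
                  D         A
  I          0.1197      0.15
  C        -0.03248   0.01624
  E         0.08722    0.1662
  solve Keq expr → x = 0.01624; check Q = 21.85
Then remove 0.02335 M of D.
Step 2:
                  D         A
  I         0.06387    0.1662
  C          0.0206   -0.0103
  E         0.08448    0.1559
  solve Keq expr → x = -0.0103; check Q = 21.85

Q₀ = 10.47; Q < K (proceeds forward)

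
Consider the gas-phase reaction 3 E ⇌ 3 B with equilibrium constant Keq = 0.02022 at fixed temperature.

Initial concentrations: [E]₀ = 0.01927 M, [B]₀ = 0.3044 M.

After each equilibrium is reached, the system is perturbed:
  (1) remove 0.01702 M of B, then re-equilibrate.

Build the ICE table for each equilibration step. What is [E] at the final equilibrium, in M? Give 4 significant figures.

Q₀ = 3942 vs Keq = 0.02022 ⇒ Q>K, reverse
Step 1:
                    E           B
  I           0.01927      0.3044
  C            0.2351     -0.2351
  E            0.2544      0.0693
  solve Keq expr → x = -0.07837; check Q = 0.02022
Then remove 0.01702 M of B.
Step 2:
                    E           B
  I            0.2544     0.05228
  C          -0.01338     0.01338
  E             0.241     0.06566
  solve Keq expr → x = 0.004459; check Q = 0.02022

[E]_eq = 0.241 M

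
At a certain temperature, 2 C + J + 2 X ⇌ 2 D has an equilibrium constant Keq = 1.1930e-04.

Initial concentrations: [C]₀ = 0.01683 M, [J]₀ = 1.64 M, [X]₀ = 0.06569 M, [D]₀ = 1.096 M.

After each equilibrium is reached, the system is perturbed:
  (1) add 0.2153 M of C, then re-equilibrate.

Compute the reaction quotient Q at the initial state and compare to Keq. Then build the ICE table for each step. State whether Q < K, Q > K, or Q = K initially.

Q₀ = 5.9925e+05; Q > K (proceeds reverse)

Q₀ = 5.9925e+05 vs Keq = 1.1930e-04 ⇒ Q>K, reverse
Step 1:
                  C         J         X         D
  I         0.01683      1.64   0.06569     1.096
  C           1.076    0.5379     1.076    -1.076
  E           1.093     2.178     1.142   0.02011
  solve Keq expr → x = -0.5379; check Q = 1.1930e-04
Then add 0.2153 M of C.
Step 2:
                  C         J         X         D
  I           1.308     2.178     1.142   0.02011
  C       -0.003802 -0.001901 -0.003802  0.003802
  E           1.304     2.176     1.138   0.02391
  solve Keq expr → x = 0.001901; check Q = 1.1930e-04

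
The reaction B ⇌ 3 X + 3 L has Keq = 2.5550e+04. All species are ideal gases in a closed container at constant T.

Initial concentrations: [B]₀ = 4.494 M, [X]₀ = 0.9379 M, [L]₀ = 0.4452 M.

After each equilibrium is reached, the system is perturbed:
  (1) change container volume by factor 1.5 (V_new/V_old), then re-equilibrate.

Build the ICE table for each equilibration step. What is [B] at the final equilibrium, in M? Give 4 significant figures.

Q₀ = 0.0162 vs Keq = 2.5550e+04 ⇒ Q<K, forward
Step 1:
                  B         X         L
  init        4.494    0.9379    0.4452
  Δ          -1.893     5.678     5.678
  eq          2.601     6.616     6.123
  solve Keq expr → x = 1.893; check Q = 2.5550e+04
Then change container volume by factor 1.5 (V_new/V_old).
Step 2:
                  B         X         L
  init        1.734      4.41     4.082
  Δ         -0.4672     1.402     1.402
  eq          1.267     5.812     5.484
  solve Keq expr → x = 0.4672; check Q = 2.5550e+04

[B]_eq = 1.267 M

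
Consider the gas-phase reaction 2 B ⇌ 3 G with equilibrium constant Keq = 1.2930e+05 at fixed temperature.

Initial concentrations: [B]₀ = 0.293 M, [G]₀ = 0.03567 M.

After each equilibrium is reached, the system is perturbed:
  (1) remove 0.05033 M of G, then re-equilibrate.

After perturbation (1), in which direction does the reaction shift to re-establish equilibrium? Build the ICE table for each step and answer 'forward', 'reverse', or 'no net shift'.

Q₀ = 5.2866e-04 vs Keq = 1.2930e+05 ⇒ Q<K, forward
Step 1:
                  B         G
  init        0.293   0.03567
  Δ         -0.2921    0.4381
  eq      9.0700e-04    0.4738
  solve Keq expr → x = 0.146; check Q = 1.2930e+05
Then remove 0.05033 M of G.
Step 2:
                  B         G
  init    9.0700e-04    0.4235
  Δ       -1.4004e-04 2.1006e-04
  eq      7.6696e-04    0.4237
  solve Keq expr → x = 7.0019e-05; check Q = 1.2930e+05

Direction: forward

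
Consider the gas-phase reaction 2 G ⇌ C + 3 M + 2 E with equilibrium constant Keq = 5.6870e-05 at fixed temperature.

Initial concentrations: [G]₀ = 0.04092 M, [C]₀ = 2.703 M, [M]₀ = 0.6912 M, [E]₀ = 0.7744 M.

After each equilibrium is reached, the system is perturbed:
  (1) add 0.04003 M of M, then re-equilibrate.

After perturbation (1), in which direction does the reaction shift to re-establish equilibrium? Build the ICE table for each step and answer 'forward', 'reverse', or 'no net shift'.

Direction: reverse

Q₀ = 319.7 vs Keq = 5.6870e-05 ⇒ Q>K, reverse
Step 1:
                    G           C           M           E
  I           0.04092       2.703      0.6912      0.7744
  C            0.4369     -0.2185     -0.6554     -0.4369
  E            0.4779       2.485      0.0358      0.3375
  solve Keq expr → x = -0.2185; check Q = 5.6870e-05
Then add 0.04003 M of M.
Step 2:
                    G           C           M           E
  I            0.4779       2.485     0.07583      0.3375
  C           0.02456    -0.01228    -0.03684    -0.02456
  E            0.5024       2.472       0.039      0.3129
  solve Keq expr → x = -0.01228; check Q = 5.6870e-05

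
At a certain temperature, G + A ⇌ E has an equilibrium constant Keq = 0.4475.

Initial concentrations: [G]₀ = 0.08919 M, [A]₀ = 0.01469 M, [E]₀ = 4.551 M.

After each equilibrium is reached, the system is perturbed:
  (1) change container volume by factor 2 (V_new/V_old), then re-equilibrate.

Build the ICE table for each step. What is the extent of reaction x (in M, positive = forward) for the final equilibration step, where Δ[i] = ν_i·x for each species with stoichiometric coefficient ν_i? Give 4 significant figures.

x = -0.2713 M

Q₀ = 3474 vs Keq = 0.4475 ⇒ Q>K, reverse
Step 1:
                   G          A          E
  Initial    0.08919    0.01469      4.551
  Change       2.227      2.227     -2.227
  Equil        2.316      2.242      2.324
  solve Keq expr → x = -2.227; check Q = 0.4475
Then change container volume by factor 2 (V_new/V_old).
Step 2:
                   G          A          E
  Initial      1.158      1.121      1.162
  Change      0.2713     0.2713    -0.2713
  Equil        1.429      1.392     0.8906
  solve Keq expr → x = -0.2713; check Q = 0.4475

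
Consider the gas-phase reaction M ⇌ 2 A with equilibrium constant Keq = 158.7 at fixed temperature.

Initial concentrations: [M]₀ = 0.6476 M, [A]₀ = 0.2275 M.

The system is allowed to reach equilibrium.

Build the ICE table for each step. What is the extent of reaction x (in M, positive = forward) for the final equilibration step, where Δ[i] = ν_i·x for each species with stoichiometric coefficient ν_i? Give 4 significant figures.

Q₀ = 0.07992 vs Keq = 158.7 ⇒ Q<K, forward
Step 1:
                  M         A
  init       0.6476    0.2275
  Δ         -0.6335     1.267
  eq        0.01407     1.495
  solve Keq expr → x = 0.6335; check Q = 158.7

x = 0.6335 M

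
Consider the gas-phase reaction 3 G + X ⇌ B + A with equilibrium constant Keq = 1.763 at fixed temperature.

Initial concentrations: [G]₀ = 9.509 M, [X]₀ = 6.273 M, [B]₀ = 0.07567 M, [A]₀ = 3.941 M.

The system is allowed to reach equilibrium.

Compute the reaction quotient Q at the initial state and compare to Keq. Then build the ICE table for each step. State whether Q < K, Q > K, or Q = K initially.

Q₀ = 5.5290e-05; Q < K (proceeds forward)

Q₀ = 5.5290e-05 vs Keq = 1.763 ⇒ Q<K, forward
Step 1:
                  G         X         B         A
  I           9.509     6.273   0.07567     3.941
  C          -8.081    -2.694     2.694     2.694
  E           1.428     3.579     2.769     6.635
  solve Keq expr → x = 2.694; check Q = 1.763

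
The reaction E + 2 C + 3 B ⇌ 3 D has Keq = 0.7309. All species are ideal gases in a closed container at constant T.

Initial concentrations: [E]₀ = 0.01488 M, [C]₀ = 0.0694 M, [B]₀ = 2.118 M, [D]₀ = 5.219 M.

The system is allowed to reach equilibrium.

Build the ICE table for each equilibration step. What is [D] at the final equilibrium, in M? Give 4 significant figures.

[D]_eq = 3.445 M

Q₀ = 2.0877e+05 vs Keq = 0.7309 ⇒ Q>K, reverse
Step 1:
                   E          C          B          D
  init       0.01488     0.0694      2.118      5.219
  Δ           0.5912      1.182      1.774     -1.774
  eq          0.6061      1.252      3.892      3.445
  solve Keq expr → x = -0.5912; check Q = 0.7309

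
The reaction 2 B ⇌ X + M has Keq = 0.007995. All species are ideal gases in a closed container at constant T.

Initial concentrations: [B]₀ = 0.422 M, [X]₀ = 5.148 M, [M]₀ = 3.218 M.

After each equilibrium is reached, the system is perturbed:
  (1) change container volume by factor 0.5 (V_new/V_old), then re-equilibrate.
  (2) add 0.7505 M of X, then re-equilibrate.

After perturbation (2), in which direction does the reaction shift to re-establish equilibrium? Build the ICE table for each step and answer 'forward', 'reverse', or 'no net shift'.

Direction: reverse

Q₀ = 93.02 vs Keq = 0.007995 ⇒ Q>K, reverse
Step 1:
                    B           X           M
  I             0.422       5.148       3.218
  C              6.11      -3.055      -3.055
  E             6.532       2.093       0.163
  solve Keq expr → x = -3.055; check Q = 0.007995
Then change container volume by factor 0.5 (V_new/V_old).
Step 2:
                    B           X           M
  I             13.06       4.186       0.326
  C                 0           0           0
  E             13.06       4.186       0.326
  solve Keq expr → x = 0; check Q = 0.007995
Then add 0.7505 M of X.
Step 3:
                    B           X           M
  I             13.06       4.936       0.326
  C           0.08678    -0.04339    -0.04339
  E             13.15       4.893      0.2826
  solve Keq expr → x = -0.04339; check Q = 0.007995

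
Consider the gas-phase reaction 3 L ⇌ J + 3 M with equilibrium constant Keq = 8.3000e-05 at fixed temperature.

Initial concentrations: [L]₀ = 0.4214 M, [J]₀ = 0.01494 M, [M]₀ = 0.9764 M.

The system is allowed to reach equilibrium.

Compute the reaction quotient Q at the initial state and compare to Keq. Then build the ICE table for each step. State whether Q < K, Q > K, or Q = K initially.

Q₀ = 0.1858 vs Keq = 8.3000e-05 ⇒ Q>K, reverse
Step 1:
                   L          J          M
  I           0.4214    0.01494     0.9764
  C          0.04479   -0.01493   -0.04479
  E           0.4662 1.0401e-05     0.9316
  solve Keq expr → x = -0.01493; check Q = 8.3000e-05

Q₀ = 0.1858; Q > K (proceeds reverse)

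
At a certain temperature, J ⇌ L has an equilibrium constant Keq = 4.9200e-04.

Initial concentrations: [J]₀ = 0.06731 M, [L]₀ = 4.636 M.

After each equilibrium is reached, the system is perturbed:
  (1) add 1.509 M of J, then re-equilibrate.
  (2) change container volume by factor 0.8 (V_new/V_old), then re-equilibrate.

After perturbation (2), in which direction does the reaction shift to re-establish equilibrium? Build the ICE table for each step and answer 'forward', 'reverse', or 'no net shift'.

Direction: no net shift

Q₀ = 68.88 vs Keq = 4.9200e-04 ⇒ Q>K, reverse
Step 1:
                    J           L
  init        0.06731       4.636
  Δ             4.634      -4.634
  eq            4.701    0.002313
  solve Keq expr → x = -4.634; check Q = 4.9200e-04
Then add 1.509 M of J.
Step 2:
                    J           L
  init           6.21    0.002313
  Δ       -7.4206e-04  7.4206e-04
  eq            6.209    0.003055
  solve Keq expr → x = 7.4206e-04; check Q = 4.9200e-04
Then change container volume by factor 0.8 (V_new/V_old).
Step 3:
                    J           L
  init          7.762    0.003819
  Δ                 0           0
  eq            7.762    0.003819
  solve Keq expr → x = 0; check Q = 4.9200e-04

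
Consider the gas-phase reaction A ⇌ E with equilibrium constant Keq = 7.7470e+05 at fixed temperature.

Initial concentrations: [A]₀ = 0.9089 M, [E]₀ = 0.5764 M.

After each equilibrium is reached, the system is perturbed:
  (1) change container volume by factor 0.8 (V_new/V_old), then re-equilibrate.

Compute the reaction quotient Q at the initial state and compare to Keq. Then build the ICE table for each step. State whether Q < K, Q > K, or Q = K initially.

Q₀ = 0.6342 vs Keq = 7.7470e+05 ⇒ Q<K, forward
Step 1:
                  A         E
  init       0.9089    0.5764
  Δ         -0.9089    0.9089
  eq      1.9173e-06     1.485
  solve Keq expr → x = 0.9089; check Q = 7.7470e+05
Then change container volume by factor 0.8 (V_new/V_old).
Step 2:
                  A         E
  init    2.3966e-06     1.857
  Δ               0         0
  eq      2.3966e-06     1.857
  solve Keq expr → x = 0; check Q = 7.7470e+05

Q₀ = 0.6342; Q < K (proceeds forward)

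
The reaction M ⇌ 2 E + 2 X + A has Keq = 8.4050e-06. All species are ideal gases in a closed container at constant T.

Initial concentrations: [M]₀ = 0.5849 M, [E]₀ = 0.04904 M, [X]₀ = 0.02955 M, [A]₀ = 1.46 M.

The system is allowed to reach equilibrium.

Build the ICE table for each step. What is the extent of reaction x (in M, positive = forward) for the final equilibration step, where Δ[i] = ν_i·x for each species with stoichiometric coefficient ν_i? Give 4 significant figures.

Q₀ = 5.2419e-06 vs Keq = 8.4050e-06 ⇒ Q<K, forward
Step 1:
                    M           E           X           A
  I            0.5849     0.04904     0.02955        1.46
  C         -0.002289    0.004579    0.004579    0.002289
  E            0.5826     0.05362     0.03413       1.462
  solve Keq expr → x = 0.002289; check Q = 8.4050e-06

x = 0.002289 M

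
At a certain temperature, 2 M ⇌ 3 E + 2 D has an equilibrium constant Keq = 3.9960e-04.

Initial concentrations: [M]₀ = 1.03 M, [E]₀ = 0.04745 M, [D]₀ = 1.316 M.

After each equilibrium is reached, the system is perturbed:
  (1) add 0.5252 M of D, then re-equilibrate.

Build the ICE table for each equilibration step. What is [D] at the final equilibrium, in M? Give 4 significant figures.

[D]_eq = 1.843 M

Q₀ = 1.7440e-04 vs Keq = 3.9960e-04 ⇒ Q<K, forward
Step 1:
                  M         E         D
  init         1.03   0.04745     1.316
  Δ        -0.00961   0.01441   0.00961
  eq           1.02   0.06186     1.326
  solve Keq expr → x = 0.004805; check Q = 3.9960e-04
Then add 0.5252 M of D.
Step 2:
                  M         E         D
  init         1.02   0.06186     1.851
  Δ         0.00796  -0.01194  -0.00796
  eq          1.028   0.04992     1.843
  solve Keq expr → x = -0.00398; check Q = 3.9960e-04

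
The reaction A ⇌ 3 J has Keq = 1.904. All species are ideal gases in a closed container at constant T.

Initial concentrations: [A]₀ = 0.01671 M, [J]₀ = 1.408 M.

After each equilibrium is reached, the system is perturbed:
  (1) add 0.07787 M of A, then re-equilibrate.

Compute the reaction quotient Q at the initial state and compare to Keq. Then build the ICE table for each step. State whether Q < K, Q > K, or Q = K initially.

Q₀ = 167; Q > K (proceeds reverse)

Q₀ = 167 vs Keq = 1.904 ⇒ Q>K, reverse
Step 1:
                    A           J
  I           0.01671       1.408
  C            0.2154     -0.6463
  E            0.2321      0.7617
  solve Keq expr → x = -0.2154; check Q = 1.904
Then add 0.07787 M of A.
Step 2:
                    A           J
  I              0.31      0.7617
  C          -0.01966     0.05898
  E            0.2903      0.8207
  solve Keq expr → x = 0.01966; check Q = 1.904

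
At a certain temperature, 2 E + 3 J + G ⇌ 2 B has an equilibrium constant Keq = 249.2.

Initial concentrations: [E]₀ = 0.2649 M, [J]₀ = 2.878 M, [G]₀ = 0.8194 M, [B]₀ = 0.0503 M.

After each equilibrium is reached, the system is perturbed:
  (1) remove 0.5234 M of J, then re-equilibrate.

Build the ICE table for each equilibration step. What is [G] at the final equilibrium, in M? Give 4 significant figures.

Q₀ = 0.001846 vs Keq = 249.2 ⇒ Q<K, forward
Step 1:
                   E          J          G          B
  init        0.2649      2.878     0.8194     0.0503
  Δ          -0.2589    -0.3883    -0.1294     0.2589
  eq        0.006003       2.49       0.69     0.3092
  solve Keq expr → x = 0.1294; check Q = 249.2
Then remove 0.5234 M of J.
Step 2:
                   E          J          G          B
  init      0.006003      1.966       0.69     0.3092
  Δ         0.002451   0.003676   0.001225  -0.002451
  eq        0.008453       1.97     0.6912     0.3067
  solve Keq expr → x = -0.001225; check Q = 249.2

[G]_eq = 0.6912 M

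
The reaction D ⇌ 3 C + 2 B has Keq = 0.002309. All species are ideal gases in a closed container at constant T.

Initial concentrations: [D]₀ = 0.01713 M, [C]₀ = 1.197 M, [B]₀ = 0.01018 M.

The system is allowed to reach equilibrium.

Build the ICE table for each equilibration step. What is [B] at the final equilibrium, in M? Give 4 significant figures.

[B]_eq = 0.005189 M

Q₀ = 0.01038 vs Keq = 0.002309 ⇒ Q>K, reverse
Step 1:
                    D           C           B
  Initial     0.01713       1.197     0.01018
  Change     0.002496   -0.007487   -0.004991
  Equil       0.01963        1.19    0.005189
  solve Keq expr → x = -0.002496; check Q = 0.002309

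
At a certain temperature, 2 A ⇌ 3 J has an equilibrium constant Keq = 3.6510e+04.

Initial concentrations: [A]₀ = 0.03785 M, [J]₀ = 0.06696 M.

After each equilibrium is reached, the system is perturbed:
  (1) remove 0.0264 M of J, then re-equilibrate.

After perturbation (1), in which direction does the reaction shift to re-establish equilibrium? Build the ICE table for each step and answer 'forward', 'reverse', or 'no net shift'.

Q₀ = 0.2096 vs Keq = 3.6510e+04 ⇒ Q<K, forward
Step 1:
                    A           J
  init        0.03785     0.06696
  Δ          -0.03762     0.05643
  eq       2.2685e-04      0.1234
  solve Keq expr → x = 0.01881; check Q = 3.6510e+04
Then remove 0.0264 M of J.
Step 2:
                    A           J
  init     2.2685e-04     0.09699
  Δ       -6.8504e-05  1.0276e-04
  eq       1.5835e-04      0.0971
  solve Keq expr → x = 3.4252e-05; check Q = 3.6510e+04

Direction: forward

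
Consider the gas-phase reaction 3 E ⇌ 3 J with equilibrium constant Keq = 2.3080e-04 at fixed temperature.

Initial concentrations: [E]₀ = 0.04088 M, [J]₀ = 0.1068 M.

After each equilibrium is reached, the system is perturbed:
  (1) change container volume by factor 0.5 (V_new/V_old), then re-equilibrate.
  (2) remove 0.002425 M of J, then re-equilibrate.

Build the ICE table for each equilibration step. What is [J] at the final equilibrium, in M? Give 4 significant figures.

[J]_eq = 0.01693 M

Q₀ = 17.83 vs Keq = 2.3080e-04 ⇒ Q>K, reverse
Step 1:
                   E          J
  I          0.04088     0.1068
  C          0.09826   -0.09826
  E           0.1391   0.008535
  solve Keq expr → x = -0.03275; check Q = 2.3080e-04
Then change container volume by factor 0.5 (V_new/V_old).
Step 2:
                   E          J
  I           0.2783    0.01707
  C                0          0
  E           0.2783    0.01707
  solve Keq expr → x = 0; check Q = 2.3080e-04
Then remove 0.002425 M of J.
Step 3:
                   E          J
  I           0.2783    0.01465
  C        -0.002285   0.002285
  E            0.276    0.01693
  solve Keq expr → x = 7.6162e-04; check Q = 2.3080e-04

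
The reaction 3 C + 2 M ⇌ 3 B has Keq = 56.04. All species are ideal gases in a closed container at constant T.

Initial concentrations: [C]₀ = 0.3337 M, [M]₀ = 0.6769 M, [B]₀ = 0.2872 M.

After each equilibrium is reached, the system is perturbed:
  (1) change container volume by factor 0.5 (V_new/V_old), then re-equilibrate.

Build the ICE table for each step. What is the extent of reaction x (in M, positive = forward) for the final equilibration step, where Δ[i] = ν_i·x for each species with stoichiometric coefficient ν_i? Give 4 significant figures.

Q₀ = 1.391 vs Keq = 56.04 ⇒ Q<K, forward
Step 1:
                  C         M         B
  I          0.3337    0.6769    0.2872
  C         -0.1625   -0.1083    0.1625
  E          0.1712    0.5686    0.4497
  solve Keq expr → x = 0.05416; check Q = 56.04
Then change container volume by factor 0.5 (V_new/V_old).
Step 2:
                  C         M         B
  I          0.3424     1.137    0.8994
  C        -0.09473  -0.06316   0.09473
  E          0.2477     1.074    0.9941
  solve Keq expr → x = 0.03158; check Q = 56.04

x = 0.03158 M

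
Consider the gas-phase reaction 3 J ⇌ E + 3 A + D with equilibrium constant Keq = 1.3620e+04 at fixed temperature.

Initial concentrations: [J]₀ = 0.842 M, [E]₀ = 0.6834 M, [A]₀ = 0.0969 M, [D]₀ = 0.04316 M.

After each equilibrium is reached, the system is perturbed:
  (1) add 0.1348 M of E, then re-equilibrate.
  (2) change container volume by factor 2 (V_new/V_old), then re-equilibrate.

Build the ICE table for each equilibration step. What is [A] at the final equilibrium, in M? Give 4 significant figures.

[A]_eq = 0.4609 M

Q₀ = 4.4956e-05 vs Keq = 1.3620e+04 ⇒ Q<K, forward
Step 1:
                  J         E         A         D
  I           0.842    0.6834    0.0969   0.04316
  C         -0.8164    0.2721    0.8164    0.2721
  E         0.02564    0.9555    0.9133    0.3153
  solve Keq expr → x = 0.2721; check Q = 1.3620e+04
Then add 0.1348 M of E.
Step 2:
                  J         E         A         D
  I         0.02564      1.09    0.9133    0.3153
  C        0.001107 -3.6899e-04 -0.001107 -3.6899e-04
  E         0.02674      1.09    0.9122    0.3149
  solve Keq expr → x = -3.6899e-04; check Q = 1.3620e+04
Then change container volume by factor 2 (V_new/V_old).
Step 3:
                  J         E         A         D
  I         0.01337     0.545    0.4561    0.1575
  C       -0.004822  0.001607  0.004822  0.001607
  E         0.00855    0.5466    0.4609    0.1591
  solve Keq expr → x = 0.001607; check Q = 1.3620e+04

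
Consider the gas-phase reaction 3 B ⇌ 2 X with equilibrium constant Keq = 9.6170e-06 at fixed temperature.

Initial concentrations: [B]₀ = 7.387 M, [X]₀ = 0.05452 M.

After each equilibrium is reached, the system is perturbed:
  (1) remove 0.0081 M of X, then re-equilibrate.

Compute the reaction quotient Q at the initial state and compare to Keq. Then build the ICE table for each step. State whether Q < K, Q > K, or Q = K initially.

Q₀ = 7.3741e-06; Q < K (proceeds forward)

Q₀ = 7.3741e-06 vs Keq = 9.6170e-06 ⇒ Q<K, forward
Step 1:
                   B          X
  I            7.387    0.05452
  C          -0.0114   0.007598
  E            7.376    0.06212
  solve Keq expr → x = 0.003799; check Q = 9.6170e-06
Then remove 0.0081 M of X.
Step 2:
                   B          X
  I            7.376    0.05402
  C         -0.01192   0.007949
  E            7.364    0.06197
  solve Keq expr → x = 0.003975; check Q = 9.6170e-06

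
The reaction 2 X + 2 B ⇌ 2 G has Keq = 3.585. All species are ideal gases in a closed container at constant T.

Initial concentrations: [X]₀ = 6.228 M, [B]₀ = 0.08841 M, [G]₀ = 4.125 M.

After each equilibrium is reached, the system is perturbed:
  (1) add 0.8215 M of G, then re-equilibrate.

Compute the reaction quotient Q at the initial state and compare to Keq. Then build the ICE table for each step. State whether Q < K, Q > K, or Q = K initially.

Q₀ = 56.12; Q > K (proceeds reverse)

Q₀ = 56.12 vs Keq = 3.585 ⇒ Q>K, reverse
Step 1:
                  X         B         G
  Initial     6.228   0.08841     4.125
  Change     0.2301    0.2301   -0.2301
  Equil       6.458    0.3185     3.895
  solve Keq expr → x = -0.1151; check Q = 3.585
Then add 0.8215 M of G.
Step 2:
                  X         B         G
  Initial     6.458    0.3185     4.716
  Change    0.05892   0.05892  -0.05892
  Equil       6.517    0.3774     4.657
  solve Keq expr → x = -0.02946; check Q = 3.585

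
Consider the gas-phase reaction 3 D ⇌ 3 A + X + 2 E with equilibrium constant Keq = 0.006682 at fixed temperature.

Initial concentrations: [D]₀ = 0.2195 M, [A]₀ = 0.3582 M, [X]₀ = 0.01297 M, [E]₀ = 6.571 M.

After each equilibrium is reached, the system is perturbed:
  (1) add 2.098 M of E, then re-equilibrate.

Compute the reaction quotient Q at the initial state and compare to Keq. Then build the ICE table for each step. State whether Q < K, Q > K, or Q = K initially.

Q₀ = 2.434 vs Keq = 0.006682 ⇒ Q>K, reverse
Step 1:
                   D          A          X          E
  I           0.2195     0.3582    0.01297      6.571
  C          0.03866   -0.03866   -0.01289   -0.02578
  E           0.2582     0.3195 8.2258e-05      6.545
  solve Keq expr → x = -0.01289; check Q = 0.006682
Then add 2.098 M of E.
Step 2:
                   D          A          X          E
  I           0.2582     0.3195 8.2258e-05      8.643
  C       1.0495e-04 -1.0495e-04 -3.4982e-05 -6.9964e-05
  E           0.2583     0.3194 4.7276e-05      8.643
  solve Keq expr → x = -3.4982e-05; check Q = 0.006682

Q₀ = 2.434; Q > K (proceeds reverse)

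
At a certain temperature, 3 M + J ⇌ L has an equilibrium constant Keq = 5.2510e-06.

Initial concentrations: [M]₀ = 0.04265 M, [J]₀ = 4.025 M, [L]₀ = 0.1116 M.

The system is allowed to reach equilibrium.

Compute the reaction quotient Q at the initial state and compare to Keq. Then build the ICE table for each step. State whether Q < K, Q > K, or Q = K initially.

Q₀ = 357.4 vs Keq = 5.2510e-06 ⇒ Q>K, reverse
Step 1:
                   M          J          L
  I          0.04265      4.025     0.1116
  C           0.3348     0.1116    -0.1116
  E           0.3774      4.137 1.1680e-06
  solve Keq expr → x = -0.1116; check Q = 5.2510e-06

Q₀ = 357.4; Q > K (proceeds reverse)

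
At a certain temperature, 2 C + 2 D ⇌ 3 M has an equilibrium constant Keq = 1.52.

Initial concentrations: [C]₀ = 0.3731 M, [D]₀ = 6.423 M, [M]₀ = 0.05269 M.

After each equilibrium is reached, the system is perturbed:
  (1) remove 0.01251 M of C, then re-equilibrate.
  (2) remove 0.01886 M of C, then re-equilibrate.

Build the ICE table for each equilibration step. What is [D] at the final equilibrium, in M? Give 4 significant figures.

Q₀ = 2.5472e-05 vs Keq = 1.52 ⇒ Q<K, forward
Step 1:
                   C          D          M
  Initial     0.3731      6.423    0.05269
  Change     -0.3212    -0.3212     0.4817
  Equil      0.05194      6.102     0.5344
  solve Keq expr → x = 0.1606; check Q = 1.52
Then remove 0.01251 M of C.
Step 2:
                   C          D          M
  Initial    0.03943      6.102     0.5344
  Change     0.01021    0.01021   -0.01532
  Equil      0.04964      6.112     0.5191
  solve Keq expr → x = -0.005105; check Q = 1.52
Then remove 0.01886 M of C.
Step 3:
                   C          D          M
  Initial    0.03078      6.112     0.5191
  Change     0.01546    0.01546   -0.02318
  Equil      0.04623      6.128     0.4959
  solve Keq expr → x = -0.007728; check Q = 1.52

[D]_eq = 6.128 M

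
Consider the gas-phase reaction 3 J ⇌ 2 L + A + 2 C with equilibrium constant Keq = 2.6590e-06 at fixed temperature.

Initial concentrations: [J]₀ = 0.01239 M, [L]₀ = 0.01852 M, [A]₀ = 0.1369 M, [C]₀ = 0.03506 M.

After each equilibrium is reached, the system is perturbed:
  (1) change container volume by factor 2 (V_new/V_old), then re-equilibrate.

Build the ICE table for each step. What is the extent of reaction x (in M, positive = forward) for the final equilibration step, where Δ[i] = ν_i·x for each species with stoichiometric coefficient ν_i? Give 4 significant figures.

Q₀ = 0.03035 vs Keq = 2.6590e-06 ⇒ Q>K, reverse
Step 1:
                  J         L         A         C
  init      0.01239   0.01852    0.1369   0.03506
  Δ         0.02508  -0.01672 -0.008361  -0.01672
  eq        0.03747  0.001799    0.1285   0.01834
  solve Keq expr → x = -0.008361; check Q = 2.6590e-06
Then change container volume by factor 2 (V_new/V_old).
Step 2:
                  J         L         A         C
  init      0.01874 8.9948e-04   0.06427  0.009169
  Δ       -9.7178e-04 6.4785e-04 3.2393e-04 6.4785e-04
  eq        0.01776  0.001547   0.06459  0.009817
  solve Keq expr → x = 3.2393e-04; check Q = 2.6590e-06

x = 3.2393e-04 M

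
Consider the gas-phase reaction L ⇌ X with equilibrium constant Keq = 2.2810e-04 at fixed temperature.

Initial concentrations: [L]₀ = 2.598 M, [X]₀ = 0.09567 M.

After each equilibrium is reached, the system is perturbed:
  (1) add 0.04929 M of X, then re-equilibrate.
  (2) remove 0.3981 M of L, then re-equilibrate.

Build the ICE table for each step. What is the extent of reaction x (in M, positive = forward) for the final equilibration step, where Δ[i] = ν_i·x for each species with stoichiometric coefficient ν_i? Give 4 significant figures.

x = -9.0786e-05 M

Q₀ = 0.03682 vs Keq = 2.2810e-04 ⇒ Q>K, reverse
Step 1:
                    L           X
  init          2.598     0.09567
  Δ           0.09506    -0.09506
  eq            2.693  6.1429e-04
  solve Keq expr → x = -0.09506; check Q = 2.2810e-04
Then add 0.04929 M of X.
Step 2:
                    L           X
  init          2.693      0.0499
  Δ           0.04928    -0.04928
  eq            2.742  6.2553e-04
  solve Keq expr → x = -0.04928; check Q = 2.2810e-04
Then remove 0.3981 M of L.
Step 3:
                    L           X
  init          2.344  6.2553e-04
  Δ        9.0786e-05 -9.0786e-05
  eq            2.344  5.3474e-04
  solve Keq expr → x = -9.0786e-05; check Q = 2.2810e-04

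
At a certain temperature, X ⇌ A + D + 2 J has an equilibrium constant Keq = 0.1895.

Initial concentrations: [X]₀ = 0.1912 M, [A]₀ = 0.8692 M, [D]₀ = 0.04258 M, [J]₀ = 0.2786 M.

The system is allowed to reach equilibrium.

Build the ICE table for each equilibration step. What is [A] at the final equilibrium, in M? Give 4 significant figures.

[A]_eq = 0.947 M

Q₀ = 0.01502 vs Keq = 0.1895 ⇒ Q<K, forward
Step 1:
                    X           A           D           J
  init         0.1912      0.8692     0.04258      0.2786
  Δ          -0.07779     0.07779     0.07779      0.1556
  eq           0.1134       0.947      0.1204      0.4342
  solve Keq expr → x = 0.07779; check Q = 0.1895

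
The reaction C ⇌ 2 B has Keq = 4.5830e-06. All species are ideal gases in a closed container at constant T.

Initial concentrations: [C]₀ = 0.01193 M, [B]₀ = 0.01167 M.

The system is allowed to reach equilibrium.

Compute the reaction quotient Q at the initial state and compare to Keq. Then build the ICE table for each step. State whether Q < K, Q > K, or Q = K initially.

Q₀ = 0.01142 vs Keq = 4.5830e-06 ⇒ Q>K, reverse
Step 1:
                   C          B
  I          0.01193    0.01167
  C         0.005693   -0.01139
  E          0.01762 2.8419e-04
  solve Keq expr → x = -0.005693; check Q = 4.5830e-06

Q₀ = 0.01142; Q > K (proceeds reverse)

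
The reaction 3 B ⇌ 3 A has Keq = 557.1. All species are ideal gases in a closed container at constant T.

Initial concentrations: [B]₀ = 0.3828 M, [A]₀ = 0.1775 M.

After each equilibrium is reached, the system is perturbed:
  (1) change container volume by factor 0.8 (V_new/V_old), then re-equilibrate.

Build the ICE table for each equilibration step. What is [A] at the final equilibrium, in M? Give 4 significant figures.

Q₀ = 0.0997 vs Keq = 557.1 ⇒ Q<K, forward
Step 1:
                    B           A
  init         0.3828      0.1775
  Δ           -0.3221      0.3221
  eq          0.06072      0.4996
  solve Keq expr → x = 0.1074; check Q = 557.1
Then change container volume by factor 0.8 (V_new/V_old).
Step 2:
                    B           A
  init        0.07589      0.6245
  Δ                 0           0
  eq          0.07589      0.6245
  solve Keq expr → x = 0; check Q = 557.1

[A]_eq = 0.6245 M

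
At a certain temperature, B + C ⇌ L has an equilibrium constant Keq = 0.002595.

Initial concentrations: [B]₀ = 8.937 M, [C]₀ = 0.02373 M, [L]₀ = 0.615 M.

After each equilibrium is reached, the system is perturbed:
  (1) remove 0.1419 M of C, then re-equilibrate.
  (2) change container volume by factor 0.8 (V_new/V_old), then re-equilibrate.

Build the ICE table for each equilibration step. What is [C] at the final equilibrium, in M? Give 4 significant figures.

Q₀ = 2.9 vs Keq = 0.002595 ⇒ Q>K, reverse
Step 1:
                   B          C          L
  I            8.937    0.02373      0.615
  C           0.5996     0.5996    -0.5996
  E            9.537     0.6233    0.01543
  solve Keq expr → x = -0.5996; check Q = 0.002595
Then remove 0.1419 M of C.
Step 2:
                   B          C          L
  I            9.537     0.4814    0.01543
  C         0.003423   0.003423  -0.003423
  E             9.54     0.4848      0.012
  solve Keq expr → x = -0.003423; check Q = 0.002595
Then change container volume by factor 0.8 (V_new/V_old).
Step 3:
                   B          C          L
  I            11.92      0.606      0.015
  C        -0.003633  -0.003633   0.003633
  E            11.92     0.6024    0.01864
  solve Keq expr → x = 0.003633; check Q = 0.002595

[C]_eq = 0.6024 M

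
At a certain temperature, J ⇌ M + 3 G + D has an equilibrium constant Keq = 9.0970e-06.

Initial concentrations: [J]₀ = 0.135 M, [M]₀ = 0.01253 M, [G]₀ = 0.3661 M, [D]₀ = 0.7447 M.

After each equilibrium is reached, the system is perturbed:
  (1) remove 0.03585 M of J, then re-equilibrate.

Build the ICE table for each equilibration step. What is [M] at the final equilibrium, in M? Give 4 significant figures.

Q₀ = 0.003392 vs Keq = 9.0970e-06 ⇒ Q>K, reverse
Step 1:
                  J         M         G         D
  I           0.135   0.01253    0.3661    0.7447
  C         0.01248  -0.01248  -0.03744  -0.01248
  E          0.1475 5.1609e-05    0.3287    0.7322
  solve Keq expr → x = -0.01248; check Q = 9.0970e-06
Then remove 0.03585 M of J.
Step 2:
                  J         M         G         D
  I          0.1116 5.1609e-05    0.3287    0.7322
  C       1.2527e-05 -1.2527e-05 -3.7581e-05 -1.2527e-05
  E          0.1116 3.9082e-05    0.3286    0.7322
  solve Keq expr → x = -1.2527e-05; check Q = 9.0970e-06

[M]_eq = 3.9082e-05 M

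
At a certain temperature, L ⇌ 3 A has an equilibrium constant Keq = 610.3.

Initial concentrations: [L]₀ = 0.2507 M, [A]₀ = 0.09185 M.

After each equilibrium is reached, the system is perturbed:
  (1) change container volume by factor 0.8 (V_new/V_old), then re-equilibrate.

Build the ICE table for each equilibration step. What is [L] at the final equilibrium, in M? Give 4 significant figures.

Q₀ = 0.003091 vs Keq = 610.3 ⇒ Q<K, forward
Step 1:
                  L         A
  I          0.2507   0.09185
  C         -0.2497    0.7492
  E       9.7473e-04     0.841
  solve Keq expr → x = 0.2497; check Q = 610.3
Then change container volume by factor 0.8 (V_new/V_old).
Step 2:
                  L         A
  I        0.001218     1.051
  C       6.7439e-04 -0.002023
  E        0.001893     1.049
  solve Keq expr → x = -6.7439e-04; check Q = 610.3

[L]_eq = 0.001893 M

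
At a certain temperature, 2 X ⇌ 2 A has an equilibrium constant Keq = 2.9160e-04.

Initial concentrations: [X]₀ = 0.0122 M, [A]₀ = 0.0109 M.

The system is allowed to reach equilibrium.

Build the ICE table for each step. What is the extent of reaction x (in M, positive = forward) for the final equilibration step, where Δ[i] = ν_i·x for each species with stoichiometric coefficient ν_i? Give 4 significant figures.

Q₀ = 0.7982 vs Keq = 2.9160e-04 ⇒ Q>K, reverse
Step 1:
                    X           A
  I            0.0122      0.0109
  C           0.01051    -0.01051
  E           0.02271  3.8784e-04
  solve Keq expr → x = -0.005256; check Q = 2.9160e-04

x = -0.005256 M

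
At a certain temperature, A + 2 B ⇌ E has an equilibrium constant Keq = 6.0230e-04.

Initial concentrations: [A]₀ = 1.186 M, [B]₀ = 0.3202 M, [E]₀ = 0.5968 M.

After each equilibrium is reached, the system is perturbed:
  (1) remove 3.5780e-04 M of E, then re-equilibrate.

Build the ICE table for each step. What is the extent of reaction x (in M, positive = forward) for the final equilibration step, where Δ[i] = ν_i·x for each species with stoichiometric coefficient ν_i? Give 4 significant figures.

x = 3.5502e-04 M

Q₀ = 4.908 vs Keq = 6.0230e-04 ⇒ Q>K, reverse
Step 1:
                  A         B         E
  Initial     1.186    0.3202    0.5968
  Change     0.5944     1.189   -0.5944
  Equil        1.78     1.509  0.002441
  solve Keq expr → x = -0.5944; check Q = 6.0230e-04
Then remove 3.5780e-04 M of E.
Step 2:
                  A         B         E
  Initial      1.78     1.509  0.002084
  Change  -3.5502e-04 -7.1003e-04 3.5502e-04
  Equil        1.78     1.508  0.002439
  solve Keq expr → x = 3.5502e-04; check Q = 6.0230e-04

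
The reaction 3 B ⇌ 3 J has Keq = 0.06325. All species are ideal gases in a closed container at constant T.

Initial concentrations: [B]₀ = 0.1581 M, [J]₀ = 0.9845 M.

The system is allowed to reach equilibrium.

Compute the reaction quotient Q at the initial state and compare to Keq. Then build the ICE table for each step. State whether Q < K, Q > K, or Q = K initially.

Q₀ = 241.5 vs Keq = 0.06325 ⇒ Q>K, reverse
Step 1:
                    B           J
  init         0.1581      0.9845
  Δ             0.659      -0.659
  eq           0.8171      0.3255
  solve Keq expr → x = -0.2197; check Q = 0.06325

Q₀ = 241.5; Q > K (proceeds reverse)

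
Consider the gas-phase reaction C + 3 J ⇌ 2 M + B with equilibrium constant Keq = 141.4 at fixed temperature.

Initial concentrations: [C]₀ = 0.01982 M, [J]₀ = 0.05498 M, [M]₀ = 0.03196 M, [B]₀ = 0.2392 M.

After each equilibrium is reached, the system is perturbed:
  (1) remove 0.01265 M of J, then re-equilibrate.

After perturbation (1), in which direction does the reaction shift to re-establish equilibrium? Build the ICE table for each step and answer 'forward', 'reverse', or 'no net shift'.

Q₀ = 74.17 vs Keq = 141.4 ⇒ Q<K, forward
Step 1:
                  C         J         M         B
  Initial   0.01982   0.05498   0.03196    0.2392
  Change  -0.001853  -0.00556  0.003706  0.001853
  Equil     0.01797   0.04942   0.03567    0.2411
  solve Keq expr → x = 0.001853; check Q = 141.4
Then remove 0.01265 M of J.
Step 2:
                  C         J         M         B
  Initial   0.01797   0.03677   0.03567    0.2411
  Change    0.00221  0.006629 -0.004419  -0.00221
  Equil     0.02018    0.0434   0.03125    0.2388
  solve Keq expr → x = -0.00221; check Q = 141.4

Direction: reverse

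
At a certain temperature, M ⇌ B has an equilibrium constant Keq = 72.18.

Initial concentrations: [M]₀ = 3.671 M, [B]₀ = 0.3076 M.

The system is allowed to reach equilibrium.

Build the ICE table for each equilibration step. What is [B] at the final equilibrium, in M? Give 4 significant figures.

Q₀ = 0.08379 vs Keq = 72.18 ⇒ Q<K, forward
Step 1:
                  M         B
  init        3.671    0.3076
  Δ          -3.617     3.617
  eq        0.05437     3.924
  solve Keq expr → x = 3.617; check Q = 72.18

[B]_eq = 3.924 M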